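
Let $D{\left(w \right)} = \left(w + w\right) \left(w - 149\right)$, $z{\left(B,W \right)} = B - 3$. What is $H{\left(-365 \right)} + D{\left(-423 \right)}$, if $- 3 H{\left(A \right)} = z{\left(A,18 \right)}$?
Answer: $\frac{1452104}{3} \approx 4.8403 \cdot 10^{5}$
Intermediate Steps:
$z{\left(B,W \right)} = -3 + B$ ($z{\left(B,W \right)} = B - 3 = -3 + B$)
$D{\left(w \right)} = 2 w \left(-149 + w\right)$
$H{\left(A \right)} = 1 - \frac{A}{3}$ ($H{\left(A \right)} = - \frac{-3 + A}{3} = 1 - \frac{A}{3}$)
$H{\left(-365 \right)} + D{\left(-423 \right)} = \left(1 - - \frac{365}{3}\right) + 2 \left(-423\right) \left(-149 - 423\right) = \left(1 + \frac{365}{3}\right) + 2 \left(-423\right) \left(-572\right) = \frac{368}{3} + 483912 = \frac{1452104}{3}$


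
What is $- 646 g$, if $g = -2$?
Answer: $1292$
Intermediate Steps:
$- 646 g = \left(-646\right) \left(-2\right) = 1292$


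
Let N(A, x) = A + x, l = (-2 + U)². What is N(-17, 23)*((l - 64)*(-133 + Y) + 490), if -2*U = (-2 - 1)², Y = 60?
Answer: 24933/2 ≈ 12467.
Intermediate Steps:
U = -9/2 (U = -(-2 - 1)²/2 = -½*(-3)² = -½*9 = -9/2 ≈ -4.5000)
l = 169/4 (l = (-2 - 9/2)² = (-13/2)² = 169/4 ≈ 42.250)
N(-17, 23)*((l - 64)*(-133 + Y) + 490) = (-17 + 23)*((169/4 - 64)*(-133 + 60) + 490) = 6*(-87/4*(-73) + 490) = 6*(6351/4 + 490) = 6*(8311/4) = 24933/2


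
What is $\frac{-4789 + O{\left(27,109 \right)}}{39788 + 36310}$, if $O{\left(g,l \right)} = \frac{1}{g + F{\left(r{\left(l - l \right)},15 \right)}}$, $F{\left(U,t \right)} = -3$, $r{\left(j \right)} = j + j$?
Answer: $- \frac{114935}{1826352} \approx -0.062931$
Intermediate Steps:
$r{\left(j \right)} = 2 j$
$O{\left(g,l \right)} = \frac{1}{-3 + g}$ ($O{\left(g,l \right)} = \frac{1}{g - 3} = \frac{1}{-3 + g}$)
$\frac{-4789 + O{\left(27,109 \right)}}{39788 + 36310} = \frac{-4789 + \frac{1}{-3 + 27}}{39788 + 36310} = \frac{-4789 + \frac{1}{24}}{76098} = \left(-4789 + \frac{1}{24}\right) \frac{1}{76098} = \left(- \frac{114935}{24}\right) \frac{1}{76098} = - \frac{114935}{1826352}$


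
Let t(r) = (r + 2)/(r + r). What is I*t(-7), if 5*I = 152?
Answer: 76/7 ≈ 10.857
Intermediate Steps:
t(r) = (2 + r)/(2*r) (t(r) = (2 + r)/((2*r)) = (2 + r)*(1/(2*r)) = (2 + r)/(2*r))
I = 152/5 (I = (1/5)*152 = 152/5 ≈ 30.400)
I*t(-7) = 152*((1/2)*(2 - 7)/(-7))/5 = 152*((1/2)*(-1/7)*(-5))/5 = (152/5)*(5/14) = 76/7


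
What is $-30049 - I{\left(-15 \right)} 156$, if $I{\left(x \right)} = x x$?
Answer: $-65149$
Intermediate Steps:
$I{\left(x \right)} = x^{2}$
$-30049 - I{\left(-15 \right)} 156 = -30049 - \left(-15\right)^{2} \cdot 156 = -30049 - 225 \cdot 156 = -30049 - 35100 = -65149$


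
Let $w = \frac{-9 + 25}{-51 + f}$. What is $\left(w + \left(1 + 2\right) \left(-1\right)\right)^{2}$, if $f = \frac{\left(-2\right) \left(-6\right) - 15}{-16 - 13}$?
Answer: $\frac{1495729}{136161} \approx 10.985$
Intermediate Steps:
$f = \frac{3}{29}$ ($f = \frac{12 - 15}{-29} = \left(-3\right) \left(- \frac{1}{29}\right) = \frac{3}{29} \approx 0.10345$)
$w = - \frac{116}{369}$ ($w = \frac{-9 + 25}{-51 + \frac{3}{29}} = \frac{16}{- \frac{1476}{29}} = 16 \left(- \frac{29}{1476}\right) = - \frac{116}{369} \approx -0.31436$)
$\left(w + \left(1 + 2\right) \left(-1\right)\right)^{2} = \left(- \frac{116}{369} + \left(1 + 2\right) \left(-1\right)\right)^{2} = \left(- \frac{116}{369} + 3 \left(-1\right)\right)^{2} = \left(- \frac{116}{369} - 3\right)^{2} = \left(- \frac{1223}{369}\right)^{2} = \frac{1495729}{136161}$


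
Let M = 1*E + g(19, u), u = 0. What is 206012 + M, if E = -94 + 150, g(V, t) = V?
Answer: 206087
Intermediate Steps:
E = 56
M = 75 (M = 1*56 + 19 = 56 + 19 = 75)
206012 + M = 206012 + 75 = 206087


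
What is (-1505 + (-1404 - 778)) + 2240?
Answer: -1447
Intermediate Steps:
(-1505 + (-1404 - 778)) + 2240 = (-1505 - 2182) + 2240 = -3687 + 2240 = -1447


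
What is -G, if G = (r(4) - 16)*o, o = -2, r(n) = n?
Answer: -24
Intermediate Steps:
G = 24 (G = (4 - 16)*(-2) = -12*(-2) = 24)
-G = -1*24 = -24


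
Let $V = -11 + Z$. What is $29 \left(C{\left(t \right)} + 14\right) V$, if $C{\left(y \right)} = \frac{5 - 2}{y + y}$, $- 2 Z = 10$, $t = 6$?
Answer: $-6612$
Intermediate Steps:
$Z = -5$ ($Z = \left(- \frac{1}{2}\right) 10 = -5$)
$V = -16$ ($V = -11 - 5 = -16$)
$C{\left(y \right)} = \frac{3}{2 y}$
$29 \left(C{\left(t \right)} + 14\right) V = 29 \left(\frac{3}{2 \cdot 6} + 14\right) \left(-16\right) = 29 \left(\frac{3}{2} \cdot \frac{1}{6} + 14\right) \left(-16\right) = 29 \left(\frac{1}{4} + 14\right) \left(-16\right) = 29 \cdot \frac{57}{4} \left(-16\right) = \frac{1653}{4} \left(-16\right) = -6612$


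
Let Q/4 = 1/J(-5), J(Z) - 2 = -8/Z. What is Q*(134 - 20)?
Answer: 380/3 ≈ 126.67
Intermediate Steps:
J(Z) = 2 - 8/Z
Q = 10/9 (Q = 4/(2 - 8/(-5)) = 4/(2 - 8*(-⅕)) = 4/(2 + 8/5) = 4/(18/5) = 4*(5/18) = 10/9 ≈ 1.1111)
Q*(134 - 20) = 10*(134 - 20)/9 = (10/9)*114 = 380/3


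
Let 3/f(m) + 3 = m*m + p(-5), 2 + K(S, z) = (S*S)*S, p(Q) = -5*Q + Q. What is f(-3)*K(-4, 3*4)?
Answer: -99/13 ≈ -7.6154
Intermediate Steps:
p(Q) = -4*Q
K(S, z) = -2 + S³ (K(S, z) = -2 + (S*S)*S = -2 + S²*S = -2 + S³)
f(m) = 3/(17 + m²) (f(m) = 3/(-3 + (m*m - 4*(-5))) = 3/(-3 + (m² + 20)) = 3/(-3 + (20 + m²)) = 3/(17 + m²))
f(-3)*K(-4, 3*4) = (3/(17 + (-3)²))*(-2 + (-4)³) = (3/(17 + 9))*(-2 - 64) = (3/26)*(-66) = -99/13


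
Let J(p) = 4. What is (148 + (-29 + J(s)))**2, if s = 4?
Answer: 15129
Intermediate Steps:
(148 + (-29 + J(s)))**2 = (148 + (-29 + 4))**2 = (148 - 25)**2 = 123**2 = 15129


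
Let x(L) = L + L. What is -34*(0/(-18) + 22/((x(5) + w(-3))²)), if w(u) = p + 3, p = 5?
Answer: -187/81 ≈ -2.3086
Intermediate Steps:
w(u) = 8 (w(u) = 5 + 3 = 8)
x(L) = 2*L
-34*(0/(-18) + 22/((x(5) + w(-3))²)) = -34*(0/(-18) + 22/((2*5 + 8)²)) = -34*(0*(-1/18) + 22/((10 + 8)²)) = -34*(0 + 22/(18²)) = -34*(0 + 22/324) = -34*(0 + 22*(1/324)) = -34*(0 + 11/162) = -34*11/162 = -187/81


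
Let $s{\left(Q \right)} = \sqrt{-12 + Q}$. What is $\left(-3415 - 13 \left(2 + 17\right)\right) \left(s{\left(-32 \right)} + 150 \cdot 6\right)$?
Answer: $-3295800 - 7324 i \sqrt{11} \approx -3.2958 \cdot 10^{6} - 24291.0 i$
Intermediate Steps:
$\left(-3415 - 13 \left(2 + 17\right)\right) \left(s{\left(-32 \right)} + 150 \cdot 6\right) = \left(-3415 - 13 \left(2 + 17\right)\right) \left(\sqrt{-12 - 32} + 150 \cdot 6\right) = \left(-3415 - 247\right) \left(\sqrt{-44} + 900\right) = \left(-3415 - 247\right) \left(2 i \sqrt{11} + 900\right) = - 3662 \left(900 + 2 i \sqrt{11}\right) = -3295800 - 7324 i \sqrt{11}$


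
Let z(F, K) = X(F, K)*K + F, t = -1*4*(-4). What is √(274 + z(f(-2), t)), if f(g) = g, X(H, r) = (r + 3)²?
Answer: 12*√42 ≈ 77.769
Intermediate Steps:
X(H, r) = (3 + r)²
t = 16 (t = -4*(-4) = 16)
z(F, K) = F + K*(3 + K)² (z(F, K) = (3 + K)²*K + F = K*(3 + K)² + F = F + K*(3 + K)²)
√(274 + z(f(-2), t)) = √(274 + (-2 + 16*(3 + 16)²)) = √(274 + (-2 + 16*19²)) = √(274 + (-2 + 16*361)) = √(274 + (-2 + 5776)) = √(274 + 5774) = √6048 = 12*√42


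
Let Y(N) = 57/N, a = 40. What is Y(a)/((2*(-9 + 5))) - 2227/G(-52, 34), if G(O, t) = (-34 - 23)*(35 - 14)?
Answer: 644411/383040 ≈ 1.6824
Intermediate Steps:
G(O, t) = -1197 (G(O, t) = -57*21 = -1197)
Y(a)/((2*(-9 + 5))) - 2227/G(-52, 34) = (57/40)/((2*(-9 + 5))) - 2227/(-1197) = (57*(1/40))/((2*(-4))) - 2227*(-1)/1197 = (57/40)/(-8) - 1*(-2227/1197) = (57/40)*(-⅛) + 2227/1197 = -57/320 + 2227/1197 = 644411/383040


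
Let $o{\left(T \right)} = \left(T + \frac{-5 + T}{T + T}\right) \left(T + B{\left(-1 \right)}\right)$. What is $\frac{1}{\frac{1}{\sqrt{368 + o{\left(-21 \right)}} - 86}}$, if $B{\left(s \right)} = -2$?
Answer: $-86 + \frac{2 \sqrt{92253}}{21} \approx -57.073$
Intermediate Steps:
$o{\left(T \right)} = \left(-2 + T\right) \left(T + \frac{-5 + T}{2 T}\right)$ ($o{\left(T \right)} = \left(T + \frac{-5 + T}{T + T}\right) \left(T - 2\right) = \left(T + \frac{-5 + T}{2 T}\right) \left(-2 + T\right) = \left(-2 + T\right) \left(T + \frac{-5 + T}{2 T}\right)$)
$\frac{1}{\frac{1}{\sqrt{368 + o{\left(-21 \right)}} - 86}} = \frac{1}{\frac{1}{\sqrt{368 + \left(- \frac{7}{2} + \left(-21\right)^{2} + \frac{5}{-21} - - \frac{63}{2}\right)} - 86}} = \frac{1}{\frac{1}{\sqrt{368 + \left(- \frac{7}{2} + 441 + 5 \left(- \frac{1}{21}\right) + \frac{63}{2}\right)} - 86}} = \frac{1}{\frac{1}{\sqrt{368 + \left(- \frac{7}{2} + 441 - \frac{5}{21} + \frac{63}{2}\right)} - 86}} = \frac{1}{\frac{1}{\sqrt{368 + \frac{9844}{21}} - 86}} = \frac{1}{\frac{1}{\sqrt{\frac{17572}{21}} - 86}} = \frac{1}{\frac{1}{\frac{2 \sqrt{92253}}{21} - 86}} = \frac{1}{\frac{1}{-86 + \frac{2 \sqrt{92253}}{21}}} = -86 + \frac{2 \sqrt{92253}}{21}$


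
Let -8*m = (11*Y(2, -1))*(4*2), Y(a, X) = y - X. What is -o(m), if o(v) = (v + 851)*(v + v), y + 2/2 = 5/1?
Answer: 87560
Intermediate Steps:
y = 4 (y = -1 + 5/1 = -1 + 5*1 = -1 + 5 = 4)
Y(a, X) = 4 - X
m = -55 (m = -11*(4 - 1*(-1))*4*2/8 = -11*(4 + 1)*8/8 = -11*5*8/8 = -55*8/8 = -1/8*440 = -55)
o(v) = 2*v*(851 + v) (o(v) = (851 + v)*(2*v) = 2*v*(851 + v))
-o(m) = -2*(-55)*(851 - 55) = -2*(-55)*796 = -1*(-87560) = 87560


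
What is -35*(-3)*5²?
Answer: 2625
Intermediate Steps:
-35*(-3)*5² = 105*25 = 2625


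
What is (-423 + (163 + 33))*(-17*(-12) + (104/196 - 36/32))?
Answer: -18099845/392 ≈ -46173.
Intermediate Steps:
(-423 + (163 + 33))*(-17*(-12) + (104/196 - 36/32)) = (-423 + 196)*(204 + (104*(1/196) - 36*1/32)) = -227*(204 + (26/49 - 9/8)) = -227*(204 - 233/392) = -227*79735/392 = -18099845/392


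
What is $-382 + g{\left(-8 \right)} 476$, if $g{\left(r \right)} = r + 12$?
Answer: $1522$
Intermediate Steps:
$g{\left(r \right)} = 12 + r$
$-382 + g{\left(-8 \right)} 476 = -382 + \left(12 - 8\right) 476 = -382 + 4 \cdot 476 = -382 + 1904 = 1522$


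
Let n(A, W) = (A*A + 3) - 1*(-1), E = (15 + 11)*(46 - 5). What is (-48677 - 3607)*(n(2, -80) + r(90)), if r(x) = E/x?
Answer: -15563204/15 ≈ -1.0375e+6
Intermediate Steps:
E = 1066 (E = 26*41 = 1066)
n(A, W) = 4 + A**2 (n(A, W) = (A**2 + 3) + 1 = (3 + A**2) + 1 = 4 + A**2)
r(x) = 1066/x
(-48677 - 3607)*(n(2, -80) + r(90)) = (-48677 - 3607)*((4 + 2**2) + 1066/90) = -52284*((4 + 4) + 1066*(1/90)) = -52284*(8 + 533/45) = -52284*893/45 = -15563204/15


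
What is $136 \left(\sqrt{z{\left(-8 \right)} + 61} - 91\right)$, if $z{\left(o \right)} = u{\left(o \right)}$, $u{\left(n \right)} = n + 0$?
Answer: $-12376 + 136 \sqrt{53} \approx -11386.0$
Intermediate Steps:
$u{\left(n \right)} = n$
$z{\left(o \right)} = o$
$136 \left(\sqrt{z{\left(-8 \right)} + 61} - 91\right) = 136 \left(\sqrt{-8 + 61} - 91\right) = 136 \left(\sqrt{53} - 91\right) = 136 \left(-91 + \sqrt{53}\right) = -12376 + 136 \sqrt{53}$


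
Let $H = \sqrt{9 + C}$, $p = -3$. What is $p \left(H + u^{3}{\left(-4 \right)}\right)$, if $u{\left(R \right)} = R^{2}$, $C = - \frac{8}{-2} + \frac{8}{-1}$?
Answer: $-12288 - 3 \sqrt{5} \approx -12295.0$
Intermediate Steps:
$C = -4$ ($C = \left(-8\right) \left(- \frac{1}{2}\right) + 8 \left(-1\right) = 4 - 8 = -4$)
$H = \sqrt{5}$ ($H = \sqrt{9 - 4} = \sqrt{5} \approx 2.2361$)
$p \left(H + u^{3}{\left(-4 \right)}\right) = - 3 \left(\sqrt{5} + \left(\left(-4\right)^{2}\right)^{3}\right) = - 3 \left(\sqrt{5} + 16^{3}\right) = - 3 \left(\sqrt{5} + 4096\right) = - 3 \left(4096 + \sqrt{5}\right) = -12288 - 3 \sqrt{5}$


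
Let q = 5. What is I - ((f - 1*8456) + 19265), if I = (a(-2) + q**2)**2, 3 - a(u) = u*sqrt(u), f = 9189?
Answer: -19222 + 112*I*sqrt(2) ≈ -19222.0 + 158.39*I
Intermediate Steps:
a(u) = 3 - u**(3/2) (a(u) = 3 - u*sqrt(u) = 3 - u**(3/2))
I = (28 + 2*I*sqrt(2))**2 (I = ((3 - (-2)**(3/2)) + 5**2)**2 = ((3 - (-2)*I*sqrt(2)) + 25)**2 = ((3 + 2*I*sqrt(2)) + 25)**2 = (28 + 2*I*sqrt(2))**2 ≈ 776.0 + 158.39*I)
I - ((f - 1*8456) + 19265) = (776 + 112*I*sqrt(2)) - ((9189 - 1*8456) + 19265) = (776 + 112*I*sqrt(2)) - ((9189 - 8456) + 19265) = (776 + 112*I*sqrt(2)) - (733 + 19265) = (776 + 112*I*sqrt(2)) - 1*19998 = (776 + 112*I*sqrt(2)) - 19998 = -19222 + 112*I*sqrt(2)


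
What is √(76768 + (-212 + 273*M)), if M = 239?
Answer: √141803 ≈ 376.57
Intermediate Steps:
√(76768 + (-212 + 273*M)) = √(76768 + (-212 + 273*239)) = √(76768 + (-212 + 65247)) = √(76768 + 65035) = √141803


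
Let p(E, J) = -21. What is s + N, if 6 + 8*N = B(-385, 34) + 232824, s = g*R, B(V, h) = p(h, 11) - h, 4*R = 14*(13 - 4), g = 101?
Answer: 258215/8 ≈ 32277.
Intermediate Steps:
R = 63/2 (R = (14*(13 - 4))/4 = (14*9)/4 = (¼)*126 = 63/2 ≈ 31.500)
B(V, h) = -21 - h
s = 6363/2 (s = 101*(63/2) = 6363/2 ≈ 3181.5)
N = 232763/8 (N = -¾ + ((-21 - 1*34) + 232824)/8 = -¾ + ((-21 - 34) + 232824)/8 = -¾ + (-55 + 232824)/8 = -¾ + (⅛)*232769 = -¾ + 232769/8 = 232763/8 ≈ 29095.)
s + N = 6363/2 + 232763/8 = 258215/8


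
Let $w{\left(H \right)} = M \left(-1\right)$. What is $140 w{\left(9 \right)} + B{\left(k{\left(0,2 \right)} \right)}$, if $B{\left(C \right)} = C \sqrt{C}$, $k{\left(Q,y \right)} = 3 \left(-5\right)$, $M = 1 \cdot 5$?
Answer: $-700 - 15 i \sqrt{15} \approx -700.0 - 58.095 i$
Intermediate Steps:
$M = 5$
$k{\left(Q,y \right)} = -15$
$B{\left(C \right)} = C^{\frac{3}{2}}$
$w{\left(H \right)} = -5$ ($w{\left(H \right)} = 5 \left(-1\right) = -5$)
$140 w{\left(9 \right)} + B{\left(k{\left(0,2 \right)} \right)} = 140 \left(-5\right) + \left(-15\right)^{\frac{3}{2}} = -700 - 15 i \sqrt{15}$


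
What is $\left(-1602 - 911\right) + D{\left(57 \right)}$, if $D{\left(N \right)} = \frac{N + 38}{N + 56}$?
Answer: $- \frac{283874}{113} \approx -2512.2$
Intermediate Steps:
$D{\left(N \right)} = \frac{38 + N}{56 + N}$
$\left(-1602 - 911\right) + D{\left(57 \right)} = \left(-1602 - 911\right) + \frac{38 + 57}{56 + 57} = -2513 + \frac{1}{113} \cdot 95 = -2513 + \frac{95}{113} = - \frac{283874}{113}$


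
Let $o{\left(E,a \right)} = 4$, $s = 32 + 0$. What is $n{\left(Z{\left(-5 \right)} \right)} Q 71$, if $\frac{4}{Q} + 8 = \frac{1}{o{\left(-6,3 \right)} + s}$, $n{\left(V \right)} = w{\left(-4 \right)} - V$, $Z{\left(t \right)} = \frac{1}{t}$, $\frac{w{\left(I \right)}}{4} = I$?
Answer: $\frac{807696}{1435} \approx 562.85$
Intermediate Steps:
$w{\left(I \right)} = 4 I$
$s = 32$
$n{\left(V \right)} = -16 - V$ ($n{\left(V \right)} = 4 \left(-4\right) - V = -16 - V$)
$Q = - \frac{144}{287}$ ($Q = \frac{4}{-8 + \frac{1}{4 + 32}} = \frac{4}{-8 + \frac{1}{36}} = \frac{4}{- \frac{287}{36}} = 4 \left(- \frac{36}{287}\right) = - \frac{144}{287} \approx -0.50174$)
$n{\left(Z{\left(-5 \right)} \right)} Q 71 = \left(-16 - \frac{1}{-5}\right) \left(- \frac{144}{287}\right) 71 = \left(-16 - - \frac{1}{5}\right) \left(- \frac{144}{287}\right) 71 = \left(-16 + \frac{1}{5}\right) \left(- \frac{144}{287}\right) 71 = \left(- \frac{79}{5}\right) \left(- \frac{144}{287}\right) 71 = \frac{11376}{1435} \cdot 71 = \frac{807696}{1435}$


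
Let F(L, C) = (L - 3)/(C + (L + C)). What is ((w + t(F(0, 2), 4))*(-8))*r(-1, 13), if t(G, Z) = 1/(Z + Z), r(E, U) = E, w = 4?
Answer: 33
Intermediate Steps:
F(L, C) = (-3 + L)/(L + 2*C) (F(L, C) = (-3 + L)/(C + (C + L)) = (-3 + L)/(L + 2*C))
t(G, Z) = 1/(2*Z)
((w + t(F(0, 2), 4))*(-8))*r(-1, 13) = ((4 + (1/2)/4)*(-8))*(-1) = ((4 + (1/2)*(1/4))*(-8))*(-1) = ((4 + 1/8)*(-8))*(-1) = ((33/8)*(-8))*(-1) = -33*(-1) = 33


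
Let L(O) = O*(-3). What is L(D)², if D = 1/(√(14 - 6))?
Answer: 9/8 ≈ 1.1250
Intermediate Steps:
D = √2/4 (D = 1/(√8) = 1/(2*√2) = √2/4 ≈ 0.35355)
L(O) = -3*O
L(D)² = (-3*√2/4)² = 9/8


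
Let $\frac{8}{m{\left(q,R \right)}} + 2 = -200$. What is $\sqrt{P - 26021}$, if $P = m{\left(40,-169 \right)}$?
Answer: $\frac{725 i \sqrt{505}}{101} \approx 161.31 i$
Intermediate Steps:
$m{\left(q,R \right)} = - \frac{4}{101}$ ($m{\left(q,R \right)} = \frac{8}{-2 - 200} = \frac{8}{-202} = 8 \left(- \frac{1}{202}\right) = - \frac{4}{101}$)
$P = - \frac{4}{101} \approx -0.039604$
$\sqrt{P - 26021} = \sqrt{- \frac{4}{101} - 26021} = \sqrt{- \frac{2628125}{101}} = \frac{725 i \sqrt{505}}{101}$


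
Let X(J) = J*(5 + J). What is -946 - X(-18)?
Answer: -1180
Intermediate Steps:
-946 - X(-18) = -946 - (-18)*(5 - 18) = -946 - (-18)*(-13) = -946 - 1*234 = -946 - 234 = -1180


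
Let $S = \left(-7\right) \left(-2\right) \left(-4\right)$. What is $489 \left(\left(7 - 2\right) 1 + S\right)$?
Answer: $-24939$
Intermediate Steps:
$S = -56$ ($S = 14 \left(-4\right) = -56$)
$489 \left(\left(7 - 2\right) 1 + S\right) = 489 \left(\left(7 - 2\right) 1 - 56\right) = 489 \left(5 \cdot 1 - 56\right) = 489 \left(5 - 56\right) = 489 \left(-51\right) = -24939$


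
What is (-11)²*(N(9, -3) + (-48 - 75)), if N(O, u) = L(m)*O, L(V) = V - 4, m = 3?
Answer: -15972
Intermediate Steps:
L(V) = -4 + V
N(O, u) = -O (N(O, u) = (-4 + 3)*O = -O)
(-11)²*(N(9, -3) + (-48 - 75)) = (-11)²*(-1*9 + (-48 - 75)) = 121*(-9 - 123) = 121*(-132) = -15972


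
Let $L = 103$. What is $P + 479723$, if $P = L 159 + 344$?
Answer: $496444$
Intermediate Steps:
$P = 16721$ ($P = 103 \cdot 159 + 344 = 16377 + 344 = 16721$)
$P + 479723 = 16721 + 479723 = 496444$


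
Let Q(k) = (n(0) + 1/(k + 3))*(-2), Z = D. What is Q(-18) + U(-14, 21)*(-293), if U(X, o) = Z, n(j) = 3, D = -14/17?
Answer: 60034/255 ≈ 235.43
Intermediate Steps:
D = -14/17 (D = -14*1/17 = -14/17 ≈ -0.82353)
Z = -14/17 ≈ -0.82353
Q(k) = -6 - 2/(3 + k) (Q(k) = (3 + 1/(k + 3))*(-2) = (3 + 1/(3 + k))*(-2) = -6 - 2/(3 + k))
U(X, o) = -14/17
Q(-18) + U(-14, 21)*(-293) = 2*(-10 - 3*(-18))/(3 - 18) - 14/17*(-293) = 2*(-10 + 54)/(-15) + 4102/17 = 2*(-1/15)*44 + 4102/17 = -88/15 + 4102/17 = 60034/255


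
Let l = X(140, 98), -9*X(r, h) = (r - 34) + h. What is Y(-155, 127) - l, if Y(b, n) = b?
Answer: -397/3 ≈ -132.33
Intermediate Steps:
X(r, h) = 34/9 - h/9 - r/9 (X(r, h) = -((r - 34) + h)/9 = -((-34 + r) + h)/9 = -(-34 + h + r)/9 = 34/9 - h/9 - r/9)
l = -68/3 (l = 34/9 - ⅑*98 - ⅑*140 = 34/9 - 98/9 - 140/9 = -68/3 ≈ -22.667)
Y(-155, 127) - l = -155 - 1*(-68/3) = -155 + 68/3 = -397/3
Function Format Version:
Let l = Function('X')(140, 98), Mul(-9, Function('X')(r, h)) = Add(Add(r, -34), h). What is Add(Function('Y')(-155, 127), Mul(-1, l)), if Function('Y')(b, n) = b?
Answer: Rational(-397, 3) ≈ -132.33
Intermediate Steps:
Function('X')(r, h) = Add(Rational(34, 9), Mul(Rational(-1, 9), h), Mul(Rational(-1, 9), r)) (Function('X')(r, h) = Mul(Rational(-1, 9), Add(Add(r, -34), h)) = Mul(Rational(-1, 9), Add(Add(-34, r), h)) = Mul(Rational(-1, 9), Add(-34, h, r)) = Add(Rational(34, 9), Mul(Rational(-1, 9), h), Mul(Rational(-1, 9), r)))
l = Rational(-68, 3) (l = Add(Rational(34, 9), Mul(Rational(-1, 9), 98), Mul(Rational(-1, 9), 140)) = Add(Rational(34, 9), Rational(-98, 9), Rational(-140, 9)) = Rational(-68, 3) ≈ -22.667)
Add(Function('Y')(-155, 127), Mul(-1, l)) = Add(-155, Mul(-1, Rational(-68, 3))) = Add(-155, Rational(68, 3)) = Rational(-397, 3)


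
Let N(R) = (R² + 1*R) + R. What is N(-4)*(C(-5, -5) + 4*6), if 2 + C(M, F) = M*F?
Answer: 376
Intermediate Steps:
N(R) = R² + 2*R (N(R) = (R² + R) + R = (R + R²) + R = R² + 2*R)
C(M, F) = -2 + F*M (C(M, F) = -2 + M*F = -2 + F*M)
N(-4)*(C(-5, -5) + 4*6) = (-4*(2 - 4))*((-2 - 5*(-5)) + 4*6) = (-4*(-2))*((-2 + 25) + 24) = 8*(23 + 24) = 8*47 = 376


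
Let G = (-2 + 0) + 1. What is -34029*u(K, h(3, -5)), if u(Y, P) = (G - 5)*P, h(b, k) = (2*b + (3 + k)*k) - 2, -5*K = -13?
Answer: 2858436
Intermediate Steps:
K = 13/5 (K = -⅕*(-13) = 13/5 ≈ 2.6000)
G = -1 (G = -2 + 1 = -1)
h(b, k) = -2 + 2*b + k*(3 + k) (h(b, k) = (2*b + k*(3 + k)) - 2 = -2 + 2*b + k*(3 + k))
u(Y, P) = -6*P (u(Y, P) = (-1 - 5)*P = -6*P)
-34029*u(K, h(3, -5)) = -(-204174)*(-2 + (-5)² + 2*3 + 3*(-5)) = -(-204174)*(-2 + 25 + 6 - 15) = -(-204174)*14 = -34029*(-84) = 2858436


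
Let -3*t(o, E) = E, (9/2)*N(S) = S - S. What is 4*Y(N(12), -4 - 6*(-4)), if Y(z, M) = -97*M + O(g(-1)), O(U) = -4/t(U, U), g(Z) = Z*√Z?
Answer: -7760 + 48*I ≈ -7760.0 + 48.0*I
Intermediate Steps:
g(Z) = Z^(3/2)
N(S) = 0 (N(S) = 2*(S - S)/9 = (2/9)*0 = 0)
t(o, E) = -E/3
O(U) = 12/U (O(U) = -4*(-3/U) = -(-12)/U = 12/U)
Y(z, M) = -97*M + 12*I (Y(z, M) = -97*M + 12/((-1)^(3/2)) = -97*M + 12/((-I)) = -97*M + 12*I)
4*Y(N(12), -4 - 6*(-4)) = 4*(-97*(-4 - 6*(-4)) + 12*I) = 4*(-97*(-4 + 24) + 12*I) = 4*(-97*20 + 12*I) = 4*(-1940 + 12*I) = -7760 + 48*I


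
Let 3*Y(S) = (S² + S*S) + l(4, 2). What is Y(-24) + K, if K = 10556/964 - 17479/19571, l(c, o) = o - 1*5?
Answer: 1853897443/4716611 ≈ 393.06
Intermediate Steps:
l(c, o) = -5 + o (l(c, o) = o - 5 = -5 + o)
K = 47435430/4716611 (K = 10556*(1/964) - 17479*1/19571 = 2639/241 - 17479/19571 = 47435430/4716611 ≈ 10.057)
Y(S) = -1 + 2*S²/3 (Y(S) = ((S² + S*S) + (-5 + 2))/3 = ((S² + S²) - 3)/3 = (2*S² - 3)/3 = (-3 + 2*S²)/3 = -1 + 2*S²/3)
Y(-24) + K = (-1 + (⅔)*(-24)²) + 47435430/4716611 = (-1 + (⅔)*576) + 47435430/4716611 = (-1 + 384) + 47435430/4716611 = 383 + 47435430/4716611 = 1853897443/4716611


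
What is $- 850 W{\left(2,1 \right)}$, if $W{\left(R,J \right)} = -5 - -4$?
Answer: $850$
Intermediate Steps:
$W{\left(R,J \right)} = -1$ ($W{\left(R,J \right)} = -5 + 4 = -1$)
$- 850 W{\left(2,1 \right)} = \left(-850\right) \left(-1\right) = 850$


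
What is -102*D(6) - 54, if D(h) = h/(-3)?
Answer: 150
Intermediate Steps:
D(h) = -h/3 (D(h) = h*(-⅓) = -h/3)
-102*D(6) - 54 = -(-34)*6 - 54 = -102*(-2) - 54 = 204 - 54 = 150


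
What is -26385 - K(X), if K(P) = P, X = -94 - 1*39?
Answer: -26252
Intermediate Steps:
X = -133 (X = -94 - 39 = -133)
-26385 - K(X) = -26385 - 1*(-133) = -26385 + 133 = -26252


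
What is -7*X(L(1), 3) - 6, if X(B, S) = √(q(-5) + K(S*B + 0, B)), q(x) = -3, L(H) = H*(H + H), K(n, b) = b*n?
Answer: -27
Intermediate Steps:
L(H) = 2*H² (L(H) = H*(2*H) = 2*H²)
X(B, S) = √(-3 + S*B²) (X(B, S) = √(-3 + B*(S*B + 0)) = √(-3 + B*(B*S + 0)) = √(-3 + B*(B*S)) = √(-3 + S*B²))
-7*X(L(1), 3) - 6 = -7*√(-3 + 3*(2*1²)²) - 6 = -7*√(-3 + 3*(2*1)²) - 6 = -7*√(-3 + 3*2²) - 6 = -7*√(-3 + 3*4) - 6 = -7*√(-3 + 12) - 6 = -7*√9 - 6 = -7*3 - 6 = -21 - 6 = -27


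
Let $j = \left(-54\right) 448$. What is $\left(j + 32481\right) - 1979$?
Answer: $6310$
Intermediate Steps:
$j = -24192$
$\left(j + 32481\right) - 1979 = \left(-24192 + 32481\right) - 1979 = 8289 - 1979 = 6310$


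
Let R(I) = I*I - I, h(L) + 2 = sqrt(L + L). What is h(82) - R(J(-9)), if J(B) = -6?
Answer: -44 + 2*sqrt(41) ≈ -31.194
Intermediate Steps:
h(L) = -2 + sqrt(2)*sqrt(L) (h(L) = -2 + sqrt(L + L) = -2 + sqrt(2*L) = -2 + sqrt(2)*sqrt(L))
R(I) = I**2 - I
h(82) - R(J(-9)) = (-2 + sqrt(2)*sqrt(82)) - (-6)*(-1 - 6) = (-2 + 2*sqrt(41)) - (-6)*(-7) = (-2 + 2*sqrt(41)) - 1*42 = (-2 + 2*sqrt(41)) - 42 = -44 + 2*sqrt(41)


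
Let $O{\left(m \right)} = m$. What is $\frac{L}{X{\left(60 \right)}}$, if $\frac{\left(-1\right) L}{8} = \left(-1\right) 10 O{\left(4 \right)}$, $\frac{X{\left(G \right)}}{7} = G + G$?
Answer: $\frac{8}{21} \approx 0.38095$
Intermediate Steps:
$X{\left(G \right)} = 14 G$ ($X{\left(G \right)} = 7 \left(G + G\right) = 7 \cdot 2 G = 14 G$)
$L = 320$ ($L = - 8 \left(-1\right) 10 \cdot 4 = - 8 \left(\left(-10\right) 4\right) = \left(-8\right) \left(-40\right) = 320$)
$\frac{L}{X{\left(60 \right)}} = \frac{320}{14 \cdot 60} = \frac{320}{840} = 320 \cdot \frac{1}{840} = \frac{8}{21}$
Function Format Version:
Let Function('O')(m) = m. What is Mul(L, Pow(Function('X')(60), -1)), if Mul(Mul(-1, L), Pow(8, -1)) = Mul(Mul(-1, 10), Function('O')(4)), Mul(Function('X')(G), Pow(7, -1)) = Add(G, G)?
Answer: Rational(8, 21) ≈ 0.38095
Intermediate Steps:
Function('X')(G) = Mul(14, G) (Function('X')(G) = Mul(7, Add(G, G)) = Mul(7, Mul(2, G)) = Mul(14, G))
L = 320 (L = Mul(-8, Mul(Mul(-1, 10), 4)) = Mul(-8, Mul(-10, 4)) = Mul(-8, -40) = 320)
Mul(L, Pow(Function('X')(60), -1)) = Mul(320, Pow(Mul(14, 60), -1)) = Mul(320, Pow(840, -1)) = Mul(320, Rational(1, 840)) = Rational(8, 21)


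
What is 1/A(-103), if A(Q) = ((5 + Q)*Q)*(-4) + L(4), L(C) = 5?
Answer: -1/40371 ≈ -2.4770e-5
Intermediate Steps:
A(Q) = 5 - 4*Q*(5 + Q) (A(Q) = ((5 + Q)*Q)*(-4) + 5 = (Q*(5 + Q))*(-4) + 5 = -4*Q*(5 + Q) + 5 = 5 - 4*Q*(5 + Q))
1/A(-103) = 1/(5 - 20*(-103) - 4*(-103)²) = 1/(5 + 2060 - 4*10609) = 1/(5 + 2060 - 42436) = 1/(-40371) = -1/40371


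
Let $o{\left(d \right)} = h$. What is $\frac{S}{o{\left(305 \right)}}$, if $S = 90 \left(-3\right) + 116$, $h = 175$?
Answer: $- \frac{22}{25} \approx -0.88$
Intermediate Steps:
$S = -154$ ($S = -270 + 116 = -154$)
$o{\left(d \right)} = 175$
$\frac{S}{o{\left(305 \right)}} = - \frac{154}{175} = \left(-154\right) \frac{1}{175} = - \frac{22}{25}$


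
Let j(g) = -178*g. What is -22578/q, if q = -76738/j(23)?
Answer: -46217166/38369 ≈ -1204.5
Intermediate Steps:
q = 38369/2047 (q = -76738/((-178*23)) = -76738/(-4094) = -76738*(-1/4094) = 38369/2047 ≈ 18.744)
-22578/q = -22578/38369/2047 = -22578*2047/38369 = -46217166/38369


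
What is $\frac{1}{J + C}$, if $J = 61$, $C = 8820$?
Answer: $\frac{1}{8881} \approx 0.0001126$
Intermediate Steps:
$\frac{1}{J + C} = \frac{1}{61 + 8820} = \frac{1}{8881}$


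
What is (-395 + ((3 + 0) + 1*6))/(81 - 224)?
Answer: 386/143 ≈ 2.6993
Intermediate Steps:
(-395 + ((3 + 0) + 1*6))/(81 - 224) = (-395 + (3 + 6))/(-143) = (-395 + 9)*(-1/143) = -386*(-1/143) = 386/143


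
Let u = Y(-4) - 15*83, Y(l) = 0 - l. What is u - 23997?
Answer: -25238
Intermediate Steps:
Y(l) = -l
u = -1241 (u = -1*(-4) - 15*83 = 4 - 1245 = -1241)
u - 23997 = -1241 - 23997 = -25238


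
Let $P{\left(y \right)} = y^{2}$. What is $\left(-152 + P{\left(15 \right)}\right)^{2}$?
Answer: $5329$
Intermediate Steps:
$\left(-152 + P{\left(15 \right)}\right)^{2} = \left(-152 + 15^{2}\right)^{2} = \left(-152 + 225\right)^{2} = 73^{2} = 5329$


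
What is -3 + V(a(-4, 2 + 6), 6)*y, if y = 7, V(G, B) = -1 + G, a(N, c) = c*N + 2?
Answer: -220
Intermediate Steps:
a(N, c) = 2 + N*c (a(N, c) = N*c + 2 = 2 + N*c)
-3 + V(a(-4, 2 + 6), 6)*y = -3 + (-1 + (2 - 4*(2 + 6)))*7 = -3 + (-1 + (2 - 4*8))*7 = -3 + (-1 + (2 - 32))*7 = -3 + (-1 - 30)*7 = -3 - 31*7 = -3 - 217 = -220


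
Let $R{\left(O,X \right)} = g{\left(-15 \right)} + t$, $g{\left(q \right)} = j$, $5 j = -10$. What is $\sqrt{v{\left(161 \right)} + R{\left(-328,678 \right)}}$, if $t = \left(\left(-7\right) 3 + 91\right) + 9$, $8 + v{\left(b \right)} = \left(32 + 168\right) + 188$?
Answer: $\sqrt{457} \approx 21.378$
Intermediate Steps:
$v{\left(b \right)} = 380$ ($v{\left(b \right)} = -8 + \left(\left(32 + 168\right) + 188\right) = -8 + \left(200 + 188\right) = -8 + 388 = 380$)
$j = -2$ ($j = \frac{1}{5} \left(-10\right) = -2$)
$t = 79$ ($t = \left(-21 + 91\right) + 9 = 70 + 9 = 79$)
$g{\left(q \right)} = -2$
$R{\left(O,X \right)} = 77$ ($R{\left(O,X \right)} = -2 + 79 = 77$)
$\sqrt{v{\left(161 \right)} + R{\left(-328,678 \right)}} = \sqrt{380 + 77} = \sqrt{457}$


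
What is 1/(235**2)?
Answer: 1/55225 ≈ 1.8108e-5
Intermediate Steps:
1/(235**2) = 1/55225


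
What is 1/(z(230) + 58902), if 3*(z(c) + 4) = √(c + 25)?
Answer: 176694/10406923127 - √255/10406923127 ≈ 1.6977e-5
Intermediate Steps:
z(c) = -4 + √(25 + c)/3 (z(c) = -4 + √(c + 25)/3 = -4 + √(25 + c)/3)
1/(z(230) + 58902) = 1/((-4 + √(25 + 230)/3) + 58902) = 1/((-4 + √255/3) + 58902) = 1/(58898 + √255/3)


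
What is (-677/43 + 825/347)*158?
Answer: -31512152/14921 ≈ -2111.9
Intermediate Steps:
(-677/43 + 825/347)*158 = -199444/14921*158 = -31512152/14921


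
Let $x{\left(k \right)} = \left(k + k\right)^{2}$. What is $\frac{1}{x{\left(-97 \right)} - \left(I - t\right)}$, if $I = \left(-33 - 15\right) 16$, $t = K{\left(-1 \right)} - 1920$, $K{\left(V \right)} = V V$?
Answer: $\frac{1}{36485} \approx 2.7409 \cdot 10^{-5}$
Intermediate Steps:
$K{\left(V \right)} = V^{2}$
$x{\left(k \right)} = 4 k^{2}$ ($x{\left(k \right)} = \left(2 k\right)^{2} = 4 k^{2}$)
$t = -1919$ ($t = \left(-1\right)^{2} - 1920 = 1 - 1920 = -1919$)
$I = -768$ ($I = \left(-48\right) 16 = -768$)
$\frac{1}{x{\left(-97 \right)} - \left(I - t\right)} = \frac{1}{4 \left(-97\right)^{2} - 1151} = \frac{1}{4 \cdot 9409 + \left(-1919 + 768\right)} = \frac{1}{37636 - 1151} = \frac{1}{36485}$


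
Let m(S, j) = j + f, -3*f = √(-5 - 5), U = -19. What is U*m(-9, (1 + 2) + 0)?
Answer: -57 + 19*I*√10/3 ≈ -57.0 + 20.028*I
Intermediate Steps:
f = -I*√10/3 (f = -√(-5 - 5)/3 = -I*√10/3 ≈ -1.0541*I)
m(S, j) = j - I*√10/3
U*m(-9, (1 + 2) + 0) = -19*(((1 + 2) + 0) - I*√10/3) = -19*((3 + 0) - I*√10/3) = -19*(3 - I*√10/3) = -57 + 19*I*√10/3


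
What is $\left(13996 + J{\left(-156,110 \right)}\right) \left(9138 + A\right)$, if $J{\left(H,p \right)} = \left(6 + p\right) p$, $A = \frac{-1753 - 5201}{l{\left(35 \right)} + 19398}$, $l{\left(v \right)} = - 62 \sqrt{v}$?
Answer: $\frac{605020804719870}{2474657} - \frac{75893394 \sqrt{35}}{2474657} \approx 2.4449 \cdot 10^{8}$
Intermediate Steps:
$A = - \frac{6954}{19398 - 62 \sqrt{35}}$ ($A = \frac{-1753 - 5201}{- 62 \sqrt{35} + 19398} = - \frac{6954}{19398 - 62 \sqrt{35}} \approx -0.3654$)
$J{\left(H,p \right)} = p \left(6 + p\right)$
$\left(13996 + J{\left(-156,110 \right)}\right) \left(9138 + A\right) = \left(13996 + 110 \left(6 + 110\right)\right) \left(9138 - \left(\frac{1774917}{4949314} + \frac{5673 \sqrt{35}}{4949314}\right)\right) = \left(13996 + 110 \cdot 116\right) \left(\frac{45225056415}{4949314} - \frac{5673 \sqrt{35}}{4949314}\right) = \left(13996 + 12760\right) \left(\frac{45225056415}{4949314} - \frac{5673 \sqrt{35}}{4949314}\right) = 26756 \left(\frac{45225056415}{4949314} - \frac{5673 \sqrt{35}}{4949314}\right) = \frac{605020804719870}{2474657} - \frac{75893394 \sqrt{35}}{2474657}$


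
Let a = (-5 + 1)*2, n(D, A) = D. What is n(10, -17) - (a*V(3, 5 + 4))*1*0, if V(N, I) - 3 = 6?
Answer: 10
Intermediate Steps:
V(N, I) = 9 (V(N, I) = 3 + 6 = 9)
a = -8 (a = -4*2 = -8)
n(10, -17) - (a*V(3, 5 + 4))*1*0 = 10 - -8*9*1*0 = 10 - (-72*1)*0 = 10 - (-72)*0 = 10 - 1*0 = 10 + 0 = 10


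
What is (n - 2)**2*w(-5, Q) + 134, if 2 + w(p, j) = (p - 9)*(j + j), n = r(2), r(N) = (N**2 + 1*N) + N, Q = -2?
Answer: 2078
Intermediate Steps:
r(N) = N**2 + 2*N (r(N) = (N**2 + N) + N = (N + N**2) + N = N**2 + 2*N)
n = 8 (n = 2*(2 + 2) = 2*4 = 8)
w(p, j) = -2 + 2*j*(-9 + p) (w(p, j) = -2 + (p - 9)*(j + j) = -2 + (-9 + p)*(2*j) = -2 + 2*j*(-9 + p))
(n - 2)**2*w(-5, Q) + 134 = (8 - 2)**2*(-2 - 18*(-2) + 2*(-2)*(-5)) + 134 = 6**2*(-2 + 36 + 20) + 134 = 36*54 + 134 = 1944 + 134 = 2078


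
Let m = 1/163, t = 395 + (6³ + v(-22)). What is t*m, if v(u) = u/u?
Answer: 612/163 ≈ 3.7546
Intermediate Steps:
v(u) = 1
t = 612 (t = 395 + (6³ + 1) = 395 + (216 + 1) = 395 + 217 = 612)
m = 1/163 ≈ 0.0061350
t*m = 612*(1/163) = 612/163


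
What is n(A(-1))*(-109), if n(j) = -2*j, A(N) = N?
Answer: -218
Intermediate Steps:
n(A(-1))*(-109) = -2*(-1)*(-109) = 2*(-109) = -218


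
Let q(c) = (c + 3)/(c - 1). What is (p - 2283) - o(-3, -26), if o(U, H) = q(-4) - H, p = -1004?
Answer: -16566/5 ≈ -3313.2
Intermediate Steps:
q(c) = (3 + c)/(-1 + c)
o(U, H) = 1/5 - H (o(U, H) = (3 - 4)/(-1 - 4) - H = -1/(-5) - H = -1/5*(-1) - H = 1/5 - H)
(p - 2283) - o(-3, -26) = (-1004 - 2283) - (1/5 - 1*(-26)) = -3287 - (1/5 + 26) = -3287 - 1*131/5 = -3287 - 131/5 = -16566/5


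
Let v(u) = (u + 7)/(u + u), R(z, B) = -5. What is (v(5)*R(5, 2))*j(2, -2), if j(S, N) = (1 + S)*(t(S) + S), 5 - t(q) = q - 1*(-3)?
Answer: -36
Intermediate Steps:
t(q) = 2 - q (t(q) = 5 - (q - 1*(-3)) = 5 - (q + 3) = 5 - (3 + q) = 5 + (-3 - q) = 2 - q)
v(u) = (7 + u)/(2*u) (v(u) = (7 + u)/((2*u)) = (7 + u)*(1/(2*u)) = (7 + u)/(2*u))
j(S, N) = 2 + 2*S (j(S, N) = (1 + S)*((2 - S) + S) = (1 + S)*2 = 2 + 2*S)
(v(5)*R(5, 2))*j(2, -2) = (((½)*(7 + 5)/5)*(-5))*(2 + 2*2) = (((½)*(⅕)*12)*(-5))*(2 + 4) = ((6/5)*(-5))*6 = -6*6 = -36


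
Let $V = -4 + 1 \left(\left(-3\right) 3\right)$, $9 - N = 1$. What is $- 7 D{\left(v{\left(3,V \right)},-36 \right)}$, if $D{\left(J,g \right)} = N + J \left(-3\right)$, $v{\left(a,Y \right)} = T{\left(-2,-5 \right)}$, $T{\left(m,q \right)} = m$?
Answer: $-98$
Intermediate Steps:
$N = 8$ ($N = 9 - 1 = 8$)
$V = -13$ ($V = -4 + 1 \left(-9\right) = -4 - 9 = -13$)
$v{\left(a,Y \right)} = -2$
$D{\left(J,g \right)} = 8 - 3 J$ ($D{\left(J,g \right)} = 8 + J \left(-3\right) = 8 - 3 J$)
$- 7 D{\left(v{\left(3,V \right)},-36 \right)} = - 7 \left(8 - -6\right) = - 7 \left(8 + 6\right) = \left(-7\right) 14 = -98$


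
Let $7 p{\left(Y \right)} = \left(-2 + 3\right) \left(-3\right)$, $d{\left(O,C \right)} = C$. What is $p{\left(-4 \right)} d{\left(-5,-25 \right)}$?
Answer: $\frac{75}{7} \approx 10.714$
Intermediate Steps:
$p{\left(Y \right)} = - \frac{3}{7}$ ($p{\left(Y \right)} = \frac{\left(-2 + 3\right) \left(-3\right)}{7} = \frac{1 \left(-3\right)}{7} = \frac{1}{7} \left(-3\right) = - \frac{3}{7}$)
$p{\left(-4 \right)} d{\left(-5,-25 \right)} = \left(- \frac{3}{7}\right) \left(-25\right) = \frac{75}{7}$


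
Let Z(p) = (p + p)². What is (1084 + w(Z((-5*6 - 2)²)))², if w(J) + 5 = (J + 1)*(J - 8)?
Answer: 309483976842221357724958881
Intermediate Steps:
Z(p) = 4*p² (Z(p) = (2*p)² = 4*p²)
w(J) = -5 + (1 + J)*(-8 + J) (w(J) = -5 + (J + 1)*(J - 8) = -5 + (1 + J)*(-8 + J))
(1084 + w(Z((-5*6 - 2)²)))² = (1084 + (-13 + (4*((-5*6 - 2)²)²)² - 28*((-5*6 - 2)²)²))² = (1084 + (-13 + (4*((-30 - 2)²)²)² - 28*((-30 - 2)²)²))² = (1084 + (-13 + (4*((-32)²)²)² - 28*((-32)²)²))² = (1084 + (-13 + (4*1024²)² - 28*1024²))² = (1084 + (-13 + (4*1048576)² - 28*1048576))² = (1084 + (-13 + 4194304² - 7*4194304))² = (1084 + (-13 + 17592186044416 - 29360128))² = (1084 + 17592156684275)² = 17592156685359² = 309483976842221357724958881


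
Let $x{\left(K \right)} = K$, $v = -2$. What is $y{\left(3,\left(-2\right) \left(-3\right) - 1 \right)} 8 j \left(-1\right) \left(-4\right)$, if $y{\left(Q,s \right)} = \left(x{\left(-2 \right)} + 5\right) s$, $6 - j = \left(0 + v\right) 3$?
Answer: $5760$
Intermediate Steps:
$j = 12$ ($j = 6 - \left(0 - 2\right) 3 = 6 - \left(-2\right) 3 = 6 - -6 = 6 + 6 = 12$)
$y{\left(Q,s \right)} = 3 s$ ($y{\left(Q,s \right)} = \left(-2 + 5\right) s = 3 s$)
$y{\left(3,\left(-2\right) \left(-3\right) - 1 \right)} 8 j \left(-1\right) \left(-4\right) = 3 \left(\left(-2\right) \left(-3\right) - 1\right) 8 \cdot 12 \left(-1\right) \left(-4\right) = 3 \left(6 - 1\right) 8 \left(\left(-12\right) \left(-4\right)\right) = 3 \cdot 5 \cdot 8 \cdot 48 = 15 \cdot 8 \cdot 48 = 120 \cdot 48 = 5760$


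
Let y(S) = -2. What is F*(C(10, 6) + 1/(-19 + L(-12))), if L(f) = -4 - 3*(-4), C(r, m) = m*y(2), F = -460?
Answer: 61180/11 ≈ 5561.8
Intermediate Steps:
C(r, m) = -2*m (C(r, m) = m*(-2) = -2*m)
L(f) = 8 (L(f) = -4 + 12 = 8)
F*(C(10, 6) + 1/(-19 + L(-12))) = -460*(-2*6 + 1/(-19 + 8)) = -460*(-12 + 1/(-11)) = -460*(-12 - 1/11) = -460*(-133/11) = 61180/11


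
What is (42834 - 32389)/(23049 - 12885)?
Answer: 10445/10164 ≈ 1.0276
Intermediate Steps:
(42834 - 32389)/(23049 - 12885) = 10445/10164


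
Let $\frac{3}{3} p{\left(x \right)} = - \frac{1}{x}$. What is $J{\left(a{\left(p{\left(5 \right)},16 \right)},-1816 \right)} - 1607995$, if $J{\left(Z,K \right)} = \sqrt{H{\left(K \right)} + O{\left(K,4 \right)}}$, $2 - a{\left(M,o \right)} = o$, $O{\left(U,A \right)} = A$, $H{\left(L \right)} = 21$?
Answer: $-1607990$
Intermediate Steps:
$p{\left(x \right)} = - \frac{1}{x}$
$a{\left(M,o \right)} = 2 - o$
$J{\left(Z,K \right)} = 5$ ($J{\left(Z,K \right)} = \sqrt{21 + 4} = \sqrt{25} = 5$)
$J{\left(a{\left(p{\left(5 \right)},16 \right)},-1816 \right)} - 1607995 = 5 - 1607995 = -1607990$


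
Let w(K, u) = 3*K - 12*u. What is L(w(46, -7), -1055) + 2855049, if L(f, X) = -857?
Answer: 2854192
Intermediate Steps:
w(K, u) = -12*u + 3*K
L(w(46, -7), -1055) + 2855049 = -857 + 2855049 = 2854192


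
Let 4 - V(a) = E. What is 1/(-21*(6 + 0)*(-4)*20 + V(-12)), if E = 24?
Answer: 1/10060 ≈ 9.9404e-5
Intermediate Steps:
V(a) = -20 (V(a) = 4 - 1*24 = 4 - 24 = -20)
1/(-21*(6 + 0)*(-4)*20 + V(-12)) = 1/(-21*(6 + 0)*(-4)*20 - 20) = 1/(-126*(-4)*20 - 20) = 1/(-21*(-24)*20 - 20) = 1/(504*20 - 20) = 1/(10080 - 20) = 1/10060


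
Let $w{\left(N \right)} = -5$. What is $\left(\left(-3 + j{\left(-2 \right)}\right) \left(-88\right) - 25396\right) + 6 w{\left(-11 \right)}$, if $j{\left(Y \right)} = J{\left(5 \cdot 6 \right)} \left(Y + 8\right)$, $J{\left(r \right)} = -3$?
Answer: $-23578$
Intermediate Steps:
$j{\left(Y \right)} = -24 - 3 Y$ ($j{\left(Y \right)} = - 3 \left(Y + 8\right) = - 3 \left(8 + Y\right) = -24 - 3 Y$)
$\left(\left(-3 + j{\left(-2 \right)}\right) \left(-88\right) - 25396\right) + 6 w{\left(-11 \right)} = \left(\left(-3 - 18\right) \left(-88\right) - 25396\right) + 6 \left(-5\right) = \left(\left(-3 + \left(-24 + 6\right)\right) \left(-88\right) - 25396\right) - 30 = \left(\left(-3 - 18\right) \left(-88\right) - 25396\right) - 30 = \left(\left(-21\right) \left(-88\right) - 25396\right) - 30 = \left(1848 - 25396\right) - 30 = -23548 - 30 = -23578$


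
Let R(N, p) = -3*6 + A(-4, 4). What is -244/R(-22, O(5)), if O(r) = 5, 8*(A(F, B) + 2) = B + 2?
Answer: 976/77 ≈ 12.675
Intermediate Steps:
A(F, B) = -7/4 + B/8 (A(F, B) = -2 + (B + 2)/8 = -2 + (2 + B)/8 = -2 + (1/4 + B/8) = -7/4 + B/8)
R(N, p) = -77/4 (R(N, p) = -3*6 + (-7/4 + (1/8)*4) = -18 + (-7/4 + 1/2) = -18 - 5/4 = -77/4)
-244/R(-22, O(5)) = -244/(-77/4) = -244*(-4/77) = 976/77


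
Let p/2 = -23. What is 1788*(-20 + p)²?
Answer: 7788528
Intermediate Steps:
p = -46 (p = 2*(-23) = -46)
1788*(-20 + p)² = 1788*(-20 - 46)² = 1788*(-66)² = 1788*4356 = 7788528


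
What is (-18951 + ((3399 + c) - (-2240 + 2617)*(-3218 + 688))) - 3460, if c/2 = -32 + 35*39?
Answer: 937464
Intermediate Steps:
c = 2666 (c = 2*(-32 + 35*39) = 2*(-32 + 1365) = 2*1333 = 2666)
(-18951 + ((3399 + c) - (-2240 + 2617)*(-3218 + 688))) - 3460 = (-18951 + ((3399 + 2666) - (-2240 + 2617)*(-3218 + 688))) - 3460 = (-18951 + (6065 - 377*(-2530))) - 3460 = (-18951 + (6065 - 1*(-953810))) - 3460 = (-18951 + (6065 + 953810)) - 3460 = (-18951 + 959875) - 3460 = 940924 - 3460 = 937464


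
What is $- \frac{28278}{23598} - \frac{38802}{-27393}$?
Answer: $\frac{4937}{22629} \approx 0.21817$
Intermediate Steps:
$- \frac{28278}{23598} - \frac{38802}{-27393} = \left(-28278\right) \frac{1}{23598} - - \frac{12934}{9131} = - \frac{1571}{1311} + \frac{12934}{9131} = \frac{4937}{22629}$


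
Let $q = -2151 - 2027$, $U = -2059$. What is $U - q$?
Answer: $2119$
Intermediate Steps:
$q = -4178$ ($q = -2151 - 2027 = -4178$)
$U - q = -2059 - -4178 = -2059 + 4178 = 2119$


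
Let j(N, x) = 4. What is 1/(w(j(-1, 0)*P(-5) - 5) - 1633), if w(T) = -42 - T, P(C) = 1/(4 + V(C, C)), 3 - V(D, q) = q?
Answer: -3/5011 ≈ -0.00059868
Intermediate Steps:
V(D, q) = 3 - q
P(C) = 1/(7 - C) (P(C) = 1/(4 + (3 - C)) = 1/(7 - C))
1/(w(j(-1, 0)*P(-5) - 5) - 1633) = 1/((-42 - (4*(-1/(-7 - 5)) - 5)) - 1633) = 1/((-42 - (4*(-1/(-12)) - 5)) - 1633) = 1/((-42 - (4*(-1*(-1/12)) - 5)) - 1633) = 1/((-42 - (4*(1/12) - 5)) - 1633) = 1/((-42 - (⅓ - 5)) - 1633) = 1/((-42 - 1*(-14/3)) - 1633) = 1/((-42 + 14/3) - 1633) = 1/(-112/3 - 1633) = 1/(-5011/3) = -3/5011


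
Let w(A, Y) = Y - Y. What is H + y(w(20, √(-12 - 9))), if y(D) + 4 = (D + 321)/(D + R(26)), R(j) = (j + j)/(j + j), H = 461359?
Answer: 461676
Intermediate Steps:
R(j) = 1 (R(j) = (2*j)/((2*j)) = (2*j)*(1/(2*j)) = 1)
w(A, Y) = 0
y(D) = -4 + (321 + D)/(1 + D) (y(D) = -4 + (D + 321)/(D + 1) = -4 + (321 + D)/(1 + D))
H + y(w(20, √(-12 - 9))) = 461359 + (317 - 3*0)/(1 + 0) = 461359 + (317 + 0)/1 = 461359 + 1*317 = 461359 + 317 = 461676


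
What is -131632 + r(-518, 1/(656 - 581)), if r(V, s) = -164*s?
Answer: -9872564/75 ≈ -1.3163e+5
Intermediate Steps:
-131632 + r(-518, 1/(656 - 581)) = -131632 - 164/(656 - 581) = -131632 - 164/75 = -9872564/75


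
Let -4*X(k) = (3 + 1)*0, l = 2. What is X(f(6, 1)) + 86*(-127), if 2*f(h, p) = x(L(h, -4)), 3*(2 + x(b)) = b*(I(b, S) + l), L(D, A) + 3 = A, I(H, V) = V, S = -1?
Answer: -10922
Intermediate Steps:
L(D, A) = -3 + A
x(b) = -2 + b/3 (x(b) = -2 + (b*(-1 + 2))/3 = -2 + (b*1)/3 = -2 + b/3)
f(h, p) = -13/6 (f(h, p) = (-2 + (-3 - 4)/3)/2 = (-2 + (⅓)*(-7))/2 = (-2 - 7/3)/2 = (½)*(-13/3) = -13/6)
X(k) = 0 (X(k) = -(3 + 1)*0/4 = -0 = -¼*0 = 0)
X(f(6, 1)) + 86*(-127) = 0 + 86*(-127) = 0 - 10922 = -10922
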